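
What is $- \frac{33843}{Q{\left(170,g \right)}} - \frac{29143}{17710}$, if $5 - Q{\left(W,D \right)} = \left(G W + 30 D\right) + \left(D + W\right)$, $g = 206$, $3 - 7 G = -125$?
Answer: $\frac{67422863}{36287790} \approx 1.858$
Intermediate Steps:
$G = \frac{128}{7}$ ($G = \frac{3}{7} - - \frac{125}{7} = \frac{3}{7} + \frac{125}{7} = \frac{128}{7} \approx 18.286$)
$Q{\left(W,D \right)} = 5 - 31 D - \frac{135 W}{7}$ ($Q{\left(W,D \right)} = 5 - \left(\left(\frac{128 W}{7} + 30 D\right) + \left(D + W\right)\right) = 5 - \left(\left(30 D + \frac{128 W}{7}\right) + \left(D + W\right)\right) = 5 - \left(31 D + \frac{135 W}{7}\right) = 5 - 31 D - \frac{135 W}{7}$)
$- \frac{33843}{Q{\left(170,g \right)}} - \frac{29143}{17710} = - \frac{33843}{5 - 6386 - \frac{22950}{7}} - \frac{29143}{17710} = - \frac{33843}{- \frac{67617}{7}} - \frac{29143}{17710} = \left(-33843\right) \left(- \frac{7}{67617}\right) - \frac{29143}{17710} = \frac{78967}{22539} - \frac{29143}{17710} = \frac{67422863}{36287790}$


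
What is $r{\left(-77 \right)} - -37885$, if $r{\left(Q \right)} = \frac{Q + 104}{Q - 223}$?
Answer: $\frac{3788491}{100} \approx 37885.0$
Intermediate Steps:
$r{\left(Q \right)} = \frac{104 + Q}{-223 + Q}$
$r{\left(-77 \right)} - -37885 = \frac{104 - 77}{-223 - 77} - -37885 = \frac{1}{-300} \cdot 27 + 37885 = \left(- \frac{1}{300}\right) 27 + 37885 = - \frac{9}{100} + 37885 = \frac{3788491}{100}$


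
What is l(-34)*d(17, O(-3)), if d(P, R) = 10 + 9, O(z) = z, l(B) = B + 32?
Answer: -38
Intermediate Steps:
l(B) = 32 + B
d(P, R) = 19
l(-34)*d(17, O(-3)) = (32 - 34)*19 = -2*19 = -38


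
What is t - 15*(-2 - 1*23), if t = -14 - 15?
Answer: 346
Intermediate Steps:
t = -29
t - 15*(-2 - 1*23) = -29 - 15*(-2 - 1*23) = -29 - 15*(-2 - 23) = -29 - 15*(-25) = -29 + 375 = 346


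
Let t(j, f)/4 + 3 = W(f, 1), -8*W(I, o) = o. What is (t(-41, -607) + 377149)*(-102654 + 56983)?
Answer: -34448402183/2 ≈ -1.7224e+10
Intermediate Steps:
W(I, o) = -o/8
t(j, f) = -25/2 (t(j, f) = -12 + 4*(-⅛*1) = -12 + 4*(-⅛) = -12 - ½ = -25/2)
(t(-41, -607) + 377149)*(-102654 + 56983) = (-25/2 + 377149)*(-102654 + 56983) = (754273/2)*(-45671) = -34448402183/2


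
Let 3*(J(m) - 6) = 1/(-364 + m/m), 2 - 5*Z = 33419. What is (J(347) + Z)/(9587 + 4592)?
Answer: -36358448/77204655 ≈ -0.47094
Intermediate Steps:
Z = -33417/5 (Z = ⅖ - ⅕*33419 = ⅖ - 33419/5 = -33417/5 ≈ -6683.4)
J(m) = 6533/1089 (J(m) = 6 + 1/(3*(-364 + m/m)) = 6 + 1/(3*(-364 + 1)) = 6 + (⅓)/(-363) = 6 + (⅓)*(-1/363) = 6 - 1/1089 = 6533/1089)
(J(347) + Z)/(9587 + 4592) = (6533/1089 - 33417/5)/(9587 + 4592) = -36358448/5445/14179 = -36358448/5445*1/14179 = -36358448/77204655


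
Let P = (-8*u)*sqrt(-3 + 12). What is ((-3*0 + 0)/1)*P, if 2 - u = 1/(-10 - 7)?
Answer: 0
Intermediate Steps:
u = 35/17 (u = 2 - 1/(-10 - 7) = 2 - 1/(-17) = 2 - 1*(-1/17) = 2 + 1/17 = 35/17 ≈ 2.0588)
P = -840/17 (P = (-8*35/17)*sqrt(-3 + 12) = -280*sqrt(9)/17 = -280/17*3 = -840/17 ≈ -49.412)
((-3*0 + 0)/1)*P = ((-3*0 + 0)/1)*(-840/17) = ((0 + 0)*1)*(-840/17) = (0*1)*(-840/17) = 0*(-840/17) = 0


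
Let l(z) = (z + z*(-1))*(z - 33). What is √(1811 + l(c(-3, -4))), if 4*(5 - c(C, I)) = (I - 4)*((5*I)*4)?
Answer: √1811 ≈ 42.556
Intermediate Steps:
c(C, I) = 5 - 5*I*(-4 + I) (c(C, I) = 5 - (I - 4)*(5*I)*4/4 = 5 - (-4 + I)*20*I/4 = 5 - 5*I*(-4 + I))
l(z) = 0 (l(z) = (z - z)*(-33 + z) = 0*(-33 + z) = 0)
√(1811 + l(c(-3, -4))) = √(1811 + 0) = √1811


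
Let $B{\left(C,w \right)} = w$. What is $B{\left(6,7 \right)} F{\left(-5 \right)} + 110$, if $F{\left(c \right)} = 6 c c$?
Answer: $1160$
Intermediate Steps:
$F{\left(c \right)} = 6 c^{2}$
$B{\left(6,7 \right)} F{\left(-5 \right)} + 110 = 7 \cdot 6 \left(-5\right)^{2} + 110 = 7 \cdot 6 \cdot 25 + 110 = 7 \cdot 150 + 110 = 1050 + 110 = 1160$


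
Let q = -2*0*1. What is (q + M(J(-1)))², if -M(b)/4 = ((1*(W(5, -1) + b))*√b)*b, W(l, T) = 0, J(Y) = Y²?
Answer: 16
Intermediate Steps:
q = 0 (q = 0*1 = 0)
M(b) = -4*b^(5/2) (M(b) = -4*(1*(0 + b))*√b*b = -4*(1*b)*√b*b = -4*b*√b*b = -4*b^(3/2)*b = -4*b^(5/2))
(q + M(J(-1)))² = (0 - 4*((-1)²)^(5/2))² = (0 - 4*1^(5/2))² = (0 - 4*1)² = (0 - 4)² = (-4)² = 16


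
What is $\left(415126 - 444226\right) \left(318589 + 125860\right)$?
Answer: $-12933465900$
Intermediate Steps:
$\left(415126 - 444226\right) \left(318589 + 125860\right) = \left(-29100\right) 444449 = -12933465900$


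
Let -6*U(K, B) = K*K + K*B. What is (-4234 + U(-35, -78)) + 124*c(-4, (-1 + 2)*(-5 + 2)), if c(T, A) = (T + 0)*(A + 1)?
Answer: -23407/6 ≈ -3901.2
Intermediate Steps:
U(K, B) = -K²/6 - B*K/6 (U(K, B) = -(K*K + K*B)/6 = -(K² + B*K)/6 = -K²/6 - B*K/6)
c(T, A) = T*(1 + A)
(-4234 + U(-35, -78)) + 124*c(-4, (-1 + 2)*(-5 + 2)) = (-4234 - ⅙*(-35)*(-78 - 35)) + 124*(-4*(1 + (-1 + 2)*(-5 + 2))) = (-4234 - ⅙*(-35)*(-113)) + 124*(-4*(1 + 1*(-3))) = (-4234 - 3955/6) + 124*(-4*(1 - 3)) = -29359/6 + 124*(-4*(-2)) = -29359/6 + 124*8 = -29359/6 + 992 = -23407/6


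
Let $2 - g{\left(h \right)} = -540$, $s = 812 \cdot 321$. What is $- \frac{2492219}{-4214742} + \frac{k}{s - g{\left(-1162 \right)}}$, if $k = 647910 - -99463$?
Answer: $\frac{949558864214}{274074135405} \approx 3.4646$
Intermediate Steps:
$s = 260652$
$g{\left(h \right)} = 542$ ($g{\left(h \right)} = 2 - -540 = 2 + 540 = 542$)
$k = 747373$ ($k = 647910 + 99463 = 747373$)
$- \frac{2492219}{-4214742} + \frac{k}{s - g{\left(-1162 \right)}} = - \frac{2492219}{-4214742} + \frac{747373}{260652 - 542} = \left(-2492219\right) \left(- \frac{1}{4214742}\right) + \frac{747373}{260652 - 542} = \frac{2492219}{4214742} + \frac{747373}{260110} = \frac{949558864214}{274074135405}$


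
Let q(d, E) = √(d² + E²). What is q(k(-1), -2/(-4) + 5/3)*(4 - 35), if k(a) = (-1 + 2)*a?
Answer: -31*√205/6 ≈ -73.975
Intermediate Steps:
k(a) = a (k(a) = 1*a = a)
q(d, E) = √(E² + d²)
q(k(-1), -2/(-4) + 5/3)*(4 - 35) = √((-2/(-4) + 5/3)² + (-1)²)*(4 - 35) = √((-2*(-¼) + 5*(⅓))² + 1)*(-31) = √((½ + 5/3)² + 1)*(-31) = √((13/6)² + 1)*(-31) = √(169/36 + 1)*(-31) = √(205/36)*(-31) = (√205/6)*(-31) = -31*√205/6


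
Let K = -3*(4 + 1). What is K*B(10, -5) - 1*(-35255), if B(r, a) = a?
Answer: 35330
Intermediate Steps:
K = -15 (K = -3*5 = -15)
K*B(10, -5) - 1*(-35255) = -15*(-5) - 1*(-35255) = 75 + 35255 = 35330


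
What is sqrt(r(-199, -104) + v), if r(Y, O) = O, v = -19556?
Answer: 2*I*sqrt(4915) ≈ 140.21*I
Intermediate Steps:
sqrt(r(-199, -104) + v) = sqrt(-104 - 19556) = sqrt(-19660) = 2*I*sqrt(4915)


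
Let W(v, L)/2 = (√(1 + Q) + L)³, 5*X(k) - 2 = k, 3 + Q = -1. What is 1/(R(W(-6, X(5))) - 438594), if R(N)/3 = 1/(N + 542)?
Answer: 6*(-40*√3 + 3627*I)/(-9544682503*I + 105262560*√3) ≈ -2.28e-6 + 5.6899e-16*I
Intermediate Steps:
Q = -4 (Q = -3 - 1 = -4)
X(k) = ⅖ + k/5
W(v, L) = 2*(L + I*√3)³ (W(v, L) = 2*(√(1 - 4) + L)³ = 2*(√(-3) + L)³ = 2*(I*√3 + L)³ = 2*(L + I*√3)³)
R(N) = 3/(542 + N) (R(N) = 3/(N + 542) = 3/(542 + N))
1/(R(W(-6, X(5))) - 438594) = 1/(3/(542 + 2*((⅖ + (⅕)*5) + I*√3)³) - 438594) = 1/(3/(542 + 2*((⅖ + 1) + I*√3)³) - 438594) = 1/(3/(542 + 2*(7/5 + I*√3)³) - 438594) = 1/(-438594 + 3/(542 + 2*(7/5 + I*√3)³))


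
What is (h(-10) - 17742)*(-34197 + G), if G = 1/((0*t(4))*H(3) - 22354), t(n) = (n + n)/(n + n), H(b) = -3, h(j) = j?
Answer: 6785167123364/11177 ≈ 6.0707e+8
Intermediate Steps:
t(n) = 1 (t(n) = (2*n)/((2*n)) = (2*n)*(1/(2*n)) = 1)
G = -1/22354 (G = 1/((0*1)*(-3) - 22354) = 1/(0*(-3) - 22354) = 1/(0 - 22354) = 1/(-22354) = -1/22354 ≈ -4.4735e-5)
(h(-10) - 17742)*(-34197 + G) = (-10 - 17742)*(-34197 - 1/22354) = -17752*(-764439739/22354) = 6785167123364/11177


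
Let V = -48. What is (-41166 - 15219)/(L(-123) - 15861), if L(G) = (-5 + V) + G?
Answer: 8055/2291 ≈ 3.5159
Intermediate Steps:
L(G) = -53 + G (L(G) = (-5 - 48) + G = -53 + G)
(-41166 - 15219)/(L(-123) - 15861) = (-41166 - 15219)/((-53 - 123) - 15861) = -56385/(-176 - 15861) = -56385/(-16037) = -56385*(-1/16037) = 8055/2291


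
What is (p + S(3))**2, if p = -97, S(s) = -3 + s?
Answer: 9409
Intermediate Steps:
(p + S(3))**2 = (-97 + (-3 + 3))**2 = (-97 + 0)**2 = (-97)**2 = 9409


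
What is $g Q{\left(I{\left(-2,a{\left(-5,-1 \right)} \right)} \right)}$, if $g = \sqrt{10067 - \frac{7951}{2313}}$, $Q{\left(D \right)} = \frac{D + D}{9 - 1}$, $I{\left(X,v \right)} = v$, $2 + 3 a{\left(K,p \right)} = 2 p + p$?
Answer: $- \frac{5 \sqrt{1495548535}}{4626} \approx -41.799$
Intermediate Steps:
$a{\left(K,p \right)} = - \frac{2}{3} + p$ ($a{\left(K,p \right)} = - \frac{2}{3} + \frac{2 p + p}{3} = - \frac{2}{3} + \frac{3 p}{3} = - \frac{2}{3} + p$)
$Q{\left(D \right)} = \frac{D}{4}$ ($Q{\left(D \right)} = \frac{2 D}{8} = 2 D \frac{1}{8} = \frac{D}{4}$)
$g = \frac{2 \sqrt{1495548535}}{771}$ ($g = \sqrt{10067 - \frac{7951}{2313}} = \sqrt{\frac{23277020}{2313}} = \frac{2 \sqrt{1495548535}}{771} \approx 100.32$)
$g Q{\left(I{\left(-2,a{\left(-5,-1 \right)} \right)} \right)} = \frac{2 \sqrt{1495548535}}{771} \frac{- \frac{2}{3} - 1}{4} = \frac{2 \sqrt{1495548535}}{771} \cdot \frac{1}{4} \left(- \frac{5}{3}\right) = \frac{2 \sqrt{1495548535}}{771} \left(- \frac{5}{12}\right) = - \frac{5 \sqrt{1495548535}}{4626}$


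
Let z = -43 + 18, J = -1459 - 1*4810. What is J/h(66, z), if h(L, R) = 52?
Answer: -6269/52 ≈ -120.56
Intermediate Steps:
J = -6269 (J = -1459 - 4810 = -6269)
z = -25
J/h(66, z) = -6269/52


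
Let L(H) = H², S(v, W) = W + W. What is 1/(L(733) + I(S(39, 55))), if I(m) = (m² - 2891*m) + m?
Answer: 1/231489 ≈ 4.3199e-6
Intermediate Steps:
S(v, W) = 2*W
I(m) = m² - 2890*m
1/(L(733) + I(S(39, 55))) = 1/(733² + (2*55)*(-2890 + 2*55)) = 1/(537289 + 110*(-2890 + 110)) = 1/(537289 + 110*(-2780)) = 1/(537289 - 305800) = 1/231489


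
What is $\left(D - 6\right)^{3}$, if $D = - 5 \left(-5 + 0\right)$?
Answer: $6859$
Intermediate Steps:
$D = 25$ ($D = \left(-5\right) \left(-5\right) = 25$)
$\left(D - 6\right)^{3} = \left(25 - 6\right)^{3} = 19^{3} = 6859$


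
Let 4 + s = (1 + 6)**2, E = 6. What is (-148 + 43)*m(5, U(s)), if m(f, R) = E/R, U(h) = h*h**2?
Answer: -14/2025 ≈ -0.0069136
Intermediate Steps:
s = 45 (s = -4 + (1 + 6)**2 = -4 + 7**2 = -4 + 49 = 45)
U(h) = h**3
m(f, R) = 6/R
(-148 + 43)*m(5, U(s)) = (-148 + 43)*(6/(45**3)) = -630/91125 = -105*2/30375 = -14/2025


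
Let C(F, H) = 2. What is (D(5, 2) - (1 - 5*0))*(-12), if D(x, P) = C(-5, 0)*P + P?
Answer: -60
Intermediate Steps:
D(x, P) = 3*P (D(x, P) = 2*P + P = 3*P)
(D(5, 2) - (1 - 5*0))*(-12) = (3*2 - (1 - 5*0))*(-12) = (6 - (1 + 0))*(-12) = (6 - 1*1)*(-12) = (6 - 1)*(-12) = 5*(-12) = -60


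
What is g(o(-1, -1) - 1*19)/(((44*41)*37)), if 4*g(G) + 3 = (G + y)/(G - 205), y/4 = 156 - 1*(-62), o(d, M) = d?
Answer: -509/20024400 ≈ -2.5419e-5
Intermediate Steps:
y = 872 (y = 4*(156 - 1*(-62)) = 4*(156 + 62) = 4*218 = 872)
g(G) = -¾ + (872 + G)/(4*(-205 + G)) (g(G) = -¾ + ((G + 872)/(G - 205))/4 = -¾ + ((872 + G)/(-205 + G))/4 = -¾ + (872 + G)/(4*(-205 + G)))
g(o(-1, -1) - 1*19)/(((44*41)*37)) = ((1487 - 2*(-1 - 1*19))/(4*(-205 + (-1 - 1*19))))/(((44*41)*37)) = ((1487 - 2*(-1 - 19))/(4*(-205 + (-1 - 19))))/((1804*37)) = ((1487 - 2*(-20))/(4*(-205 - 20)))/66748 = ((¼)*(1487 + 40)/(-225))*(1/66748) = ((¼)*(-1/225)*1527)*(1/66748) = -509/300*1/66748 = -509/20024400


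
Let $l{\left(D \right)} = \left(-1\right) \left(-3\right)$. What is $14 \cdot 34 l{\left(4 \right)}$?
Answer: $1428$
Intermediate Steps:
$l{\left(D \right)} = 3$
$14 \cdot 34 l{\left(4 \right)} = 14 \cdot 34 \cdot 3 = 476 \cdot 3 = 1428$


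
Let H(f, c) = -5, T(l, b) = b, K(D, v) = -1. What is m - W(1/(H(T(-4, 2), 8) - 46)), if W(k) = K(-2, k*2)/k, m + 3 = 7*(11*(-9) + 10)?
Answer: -677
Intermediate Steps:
m = -626 (m = -3 + 7*(11*(-9) + 10) = -3 + 7*(-99 + 10) = -3 + 7*(-89) = -3 - 623 = -626)
W(k) = -1/k
m - W(1/(H(T(-4, 2), 8) - 46)) = -626 - (-1)/(1/(-5 - 46)) = -626 - (-1)/(1/(-51)) = -626 - (-1)/(-1/51) = -626 - (-1)*(-51) = -626 - 1*51 = -626 - 51 = -677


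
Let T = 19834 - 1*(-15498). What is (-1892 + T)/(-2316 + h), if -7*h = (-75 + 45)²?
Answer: -29260/2139 ≈ -13.679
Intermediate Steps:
h = -900/7 (h = -(-75 + 45)²/7 = -⅐*(-30)² = -⅐*900 = -900/7 ≈ -128.57)
T = 35332 (T = 19834 + 15498 = 35332)
(-1892 + T)/(-2316 + h) = (-1892 + 35332)/(-2316 - 900/7) = 33440/(-17112/7) = 33440*(-7/17112) = -29260/2139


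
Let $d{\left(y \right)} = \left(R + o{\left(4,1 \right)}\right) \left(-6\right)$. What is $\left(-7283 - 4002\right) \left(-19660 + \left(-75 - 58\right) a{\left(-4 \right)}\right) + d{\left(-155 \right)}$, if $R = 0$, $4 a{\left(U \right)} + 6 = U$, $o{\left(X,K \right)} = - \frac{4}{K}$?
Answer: $\frac{436221723}{2} \approx 2.1811 \cdot 10^{8}$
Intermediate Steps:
$a{\left(U \right)} = - \frac{3}{2} + \frac{U}{4}$
$d{\left(y \right)} = 24$ ($d{\left(y \right)} = \left(0 - \frac{4}{1}\right) \left(-6\right) = \left(0 - 4\right) \left(-6\right) = \left(-4\right) \left(-6\right) = 24$)
$\left(-7283 - 4002\right) \left(-19660 + \left(-75 - 58\right) a{\left(-4 \right)}\right) + d{\left(-155 \right)} = \left(-7283 - 4002\right) \left(-19660 + \left(-75 - 58\right) \left(- \frac{3}{2} + \frac{1}{4} \left(-4\right)\right)\right) + 24 = - 11285 \left(-19660 - 133 \left(- \frac{3}{2} - 1\right)\right) + 24 = - 11285 \left(-19660 - - \frac{665}{2}\right) + 24 = - 11285 \left(-19660 + \frac{665}{2}\right) + 24 = \left(-11285\right) \left(- \frac{38655}{2}\right) + 24 = \frac{436221675}{2} + 24 = \frac{436221723}{2}$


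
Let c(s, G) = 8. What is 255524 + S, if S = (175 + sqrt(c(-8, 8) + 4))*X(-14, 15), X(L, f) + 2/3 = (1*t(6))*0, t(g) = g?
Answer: 766222/3 - 4*sqrt(3)/3 ≈ 2.5541e+5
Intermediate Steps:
X(L, f) = -2/3 (X(L, f) = -2/3 + (1*6)*0 = -2/3 + 6*0 = -2/3 + 0 = -2/3)
S = -350/3 - 4*sqrt(3)/3 (S = (175 + sqrt(8 + 4))*(-2/3) = (175 + sqrt(12))*(-2/3) = (175 + 2*sqrt(3))*(-2/3) = -350/3 - 4*sqrt(3)/3 ≈ -118.98)
255524 + S = 255524 + (-350/3 - 4*sqrt(3)/3) = 766222/3 - 4*sqrt(3)/3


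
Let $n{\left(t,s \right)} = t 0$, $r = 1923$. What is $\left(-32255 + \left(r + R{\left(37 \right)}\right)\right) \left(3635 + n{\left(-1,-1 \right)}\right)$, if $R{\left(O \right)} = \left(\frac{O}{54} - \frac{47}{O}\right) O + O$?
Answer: $- \frac{5950854865}{54} \approx -1.102 \cdot 10^{8}$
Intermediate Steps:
$n{\left(t,s \right)} = 0$
$R{\left(O \right)} = O + O \left(- \frac{47}{O} + \frac{O}{54}\right)$ ($R{\left(O \right)} = \left(O \frac{1}{54} - \frac{47}{O}\right) O + O = \left(\frac{O}{54} - \frac{47}{O}\right) O + O = \left(- \frac{47}{O} + \frac{O}{54}\right) O + O = O \left(- \frac{47}{O} + \frac{O}{54}\right) + O = O + O \left(- \frac{47}{O} + \frac{O}{54}\right)$)
$\left(-32255 + \left(r + R{\left(37 \right)}\right)\right) \left(3635 + n{\left(-1,-1 \right)}\right) = \left(-32255 + \left(1923 + \left(-47 + 37 + \frac{37^{2}}{54}\right)\right)\right) \left(3635 + 0\right) = \left(-32255 + \left(1923 + \left(-47 + 37 + \frac{1}{54} \cdot 1369\right)\right)\right) 3635 = \left(-32255 + \left(1923 + \left(-47 + 37 + \frac{1369}{54}\right)\right)\right) 3635 = \left(-32255 + \left(1923 + \frac{829}{54}\right)\right) 3635 = \left(-32255 + \frac{104671}{54}\right) 3635 = \left(- \frac{1637099}{54}\right) 3635 = - \frac{5950854865}{54}$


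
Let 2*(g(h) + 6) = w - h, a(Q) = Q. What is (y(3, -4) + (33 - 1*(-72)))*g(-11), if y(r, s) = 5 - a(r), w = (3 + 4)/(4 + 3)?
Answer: 0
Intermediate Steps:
w = 1 (w = 7/7 = 7*(1/7) = 1)
g(h) = -11/2 - h/2 (g(h) = -6 + (1 - h)/2 = -6 + (1/2 - h/2) = -11/2 - h/2)
y(r, s) = 5 - r
(y(3, -4) + (33 - 1*(-72)))*g(-11) = ((5 - 1*3) + (33 - 1*(-72)))*(-11/2 - 1/2*(-11)) = ((5 - 3) + (33 + 72))*(-11/2 + 11/2) = (2 + 105)*0 = 107*0 = 0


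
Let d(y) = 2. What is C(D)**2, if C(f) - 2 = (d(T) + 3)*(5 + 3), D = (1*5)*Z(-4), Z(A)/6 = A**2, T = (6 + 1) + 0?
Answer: 1764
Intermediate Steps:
T = 7 (T = 7 + 0 = 7)
Z(A) = 6*A**2
D = 480 (D = (1*5)*(6*(-4)**2) = 5*(6*16) = 5*96 = 480)
C(f) = 42 (C(f) = 2 + (2 + 3)*(5 + 3) = 2 + 5*8 = 2 + 40 = 42)
C(D)**2 = 42**2 = 1764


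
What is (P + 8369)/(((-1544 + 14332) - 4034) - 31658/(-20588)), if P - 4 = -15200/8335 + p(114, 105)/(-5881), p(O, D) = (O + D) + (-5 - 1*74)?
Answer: 844804463741794/883596048714635 ≈ 0.95610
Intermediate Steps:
p(O, D) = -79 + D + O (p(O, D) = (D + O) + (-5 - 74) = (D + O) - 79 = -79 + D + O)
P = 21102888/9803627 (P = 4 + (-15200/8335 + (-79 + 105 + 114)/(-5881)) = 4 + (-15200*1/8335 + 140*(-1/5881)) = 4 + (-3040/1667 - 140/5881) = 4 - 18111620/9803627 = 21102888/9803627 ≈ 2.1526)
(P + 8369)/(((-1544 + 14332) - 4034) - 31658/(-20588)) = (21102888/9803627 + 8369)/(((-1544 + 14332) - 4034) - 31658/(-20588)) = 82067657251/(9803627*((12788 - 4034) - 31658*(-1/20588))) = 82067657251/(9803627*(8754 + 15829/10294)) = 82067657251/(9803627*(90129505/10294)) = (82067657251/9803627)*(10294/90129505) = 844804463741794/883596048714635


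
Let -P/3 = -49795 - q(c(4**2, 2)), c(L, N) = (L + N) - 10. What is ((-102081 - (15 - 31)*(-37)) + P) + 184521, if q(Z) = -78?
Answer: 230999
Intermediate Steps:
c(L, N) = -10 + L + N
P = 149151 (P = -3*(-49795 - 1*(-78)) = -3*(-49795 + 78) = -3*(-49717) = 149151)
((-102081 - (15 - 31)*(-37)) + P) + 184521 = ((-102081 - (15 - 31)*(-37)) + 149151) + 184521 = ((-102081 - (-16)*(-37)) + 149151) + 184521 = ((-102081 - 1*592) + 149151) + 184521 = ((-102081 - 592) + 149151) + 184521 = (-102673 + 149151) + 184521 = 46478 + 184521 = 230999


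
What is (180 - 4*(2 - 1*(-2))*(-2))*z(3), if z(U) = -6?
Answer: -1272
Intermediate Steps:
(180 - 4*(2 - 1*(-2))*(-2))*z(3) = (180 - 4*(2 - 1*(-2))*(-2))*(-6) = (180 - 4*(2 + 2)*(-2))*(-6) = (180 - 4*4*(-2))*(-6) = (180 - 16*(-2))*(-6) = (180 + 32)*(-6) = 212*(-6) = -1272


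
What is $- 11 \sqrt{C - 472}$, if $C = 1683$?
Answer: $- 11 \sqrt{1211} \approx -382.79$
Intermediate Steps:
$- 11 \sqrt{C - 472} = - 11 \sqrt{1683 - 472} = - 11 \sqrt{1211}$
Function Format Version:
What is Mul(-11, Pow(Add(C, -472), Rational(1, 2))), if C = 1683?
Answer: Mul(-11, Pow(1211, Rational(1, 2))) ≈ -382.79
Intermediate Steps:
Mul(-11, Pow(Add(C, -472), Rational(1, 2))) = Mul(-11, Pow(Add(1683, -472), Rational(1, 2))) = Mul(-11, Pow(1211, Rational(1, 2)))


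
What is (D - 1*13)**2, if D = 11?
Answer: 4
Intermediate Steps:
(D - 1*13)**2 = (11 - 1*13)**2 = (11 - 13)**2 = (-2)**2 = 4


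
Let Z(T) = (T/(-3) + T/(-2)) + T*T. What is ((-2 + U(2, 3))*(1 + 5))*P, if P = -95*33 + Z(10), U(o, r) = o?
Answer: 0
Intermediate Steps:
Z(T) = T² - 5*T/6 (Z(T) = (T*(-⅓) + T*(-½)) + T² = (-T/3 - T/2) + T² = -5*T/6 + T² = T² - 5*T/6)
P = -9130/3 (P = -95*33 + (⅙)*10*(-5 + 6*10) = -3135 + (⅙)*10*(-5 + 60) = -3135 + (⅙)*10*55 = -3135 + 275/3 = -9130/3 ≈ -3043.3)
((-2 + U(2, 3))*(1 + 5))*P = ((-2 + 2)*(1 + 5))*(-9130/3) = (0*6)*(-9130/3) = 0*(-9130/3) = 0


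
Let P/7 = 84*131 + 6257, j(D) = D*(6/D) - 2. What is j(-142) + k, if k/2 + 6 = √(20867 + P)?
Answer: -8 + 2*√141694 ≈ 744.85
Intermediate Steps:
j(D) = 4 (j(D) = 6 - 2 = 4)
P = 120827 (P = 7*(84*131 + 6257) = 7*(11004 + 6257) = 7*17261 = 120827)
k = -12 + 2*√141694 (k = -12 + 2*√(20867 + 120827) = -12 + 2*√141694 ≈ 740.85)
j(-142) + k = 4 + (-12 + 2*√141694) = -8 + 2*√141694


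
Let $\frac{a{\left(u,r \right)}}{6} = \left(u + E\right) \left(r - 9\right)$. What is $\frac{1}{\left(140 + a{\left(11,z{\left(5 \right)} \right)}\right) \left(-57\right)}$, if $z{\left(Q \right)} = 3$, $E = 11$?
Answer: $\frac{1}{37164} \approx 2.6908 \cdot 10^{-5}$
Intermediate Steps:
$a{\left(u,r \right)} = 6 \left(-9 + r\right) \left(11 + u\right)$ ($a{\left(u,r \right)} = 6 \left(u + 11\right) \left(r - 9\right) = 6 \left(11 + u\right) \left(-9 + r\right) = 6 \left(-9 + r\right) \left(11 + u\right)$)
$\frac{1}{\left(140 + a{\left(11,z{\left(5 \right)} \right)}\right) \left(-57\right)} = \frac{1}{\left(140 + \left(-594 - 594 + 66 \cdot 3 + 6 \cdot 3 \cdot 11\right)\right) \left(-57\right)} = \frac{1}{\left(140 + \left(-594 - 594 + 198 + 198\right)\right) \left(-57\right)} = \frac{1}{\left(140 - 792\right) \left(-57\right)} = \frac{1}{\left(-652\right) \left(-57\right)} = \frac{1}{37164}$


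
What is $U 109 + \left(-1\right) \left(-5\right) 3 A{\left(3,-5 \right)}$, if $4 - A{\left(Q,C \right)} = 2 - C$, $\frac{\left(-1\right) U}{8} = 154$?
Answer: $-134333$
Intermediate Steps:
$U = -1232$ ($U = \left(-8\right) 154 = -1232$)
$A{\left(Q,C \right)} = 2 + C$ ($A{\left(Q,C \right)} = 4 - \left(2 - C\right) = 4 + \left(-2 + C\right) = 2 + C$)
$U 109 + \left(-1\right) \left(-5\right) 3 A{\left(3,-5 \right)} = \left(-1232\right) 109 + \left(-1\right) \left(-5\right) 3 \left(2 - 5\right) = -134288 + 5 \cdot 3 \left(-3\right) = -134288 + 15 \left(-3\right) = -134288 - 45 = -134333$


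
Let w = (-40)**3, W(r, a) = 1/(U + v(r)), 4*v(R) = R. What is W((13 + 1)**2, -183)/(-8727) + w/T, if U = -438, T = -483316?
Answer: 54316968829/410190651687 ≈ 0.13242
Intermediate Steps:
v(R) = R/4
W(r, a) = 1/(-438 + r/4)
w = -64000
W((13 + 1)**2, -183)/(-8727) + w/T = (4/(-1752 + (13 + 1)**2))/(-8727) - 64000/(-483316) = (4/(-1752 + 14**2))*(-1/8727) - 64000*(-1/483316) = (4/(-1752 + 196))*(-1/8727) + 16000/120829 = (4/(-1556))*(-1/8727) + 16000/120829 = (4*(-1/1556))*(-1/8727) + 16000/120829 = -1/389*(-1/8727) + 16000/120829 = 1/3394803 + 16000/120829 = 54316968829/410190651687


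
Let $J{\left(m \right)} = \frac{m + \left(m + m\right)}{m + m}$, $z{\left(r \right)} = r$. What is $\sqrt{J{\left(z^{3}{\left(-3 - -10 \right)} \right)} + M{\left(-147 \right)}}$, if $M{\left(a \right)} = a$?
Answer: $\frac{i \sqrt{582}}{2} \approx 12.062 i$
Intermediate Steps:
$J{\left(m \right)} = \frac{3}{2}$ ($J{\left(m \right)} = \frac{m + 2 m}{2 m} = 3 m \frac{1}{2 m} = \frac{3}{2}$)
$\sqrt{J{\left(z^{3}{\left(-3 - -10 \right)} \right)} + M{\left(-147 \right)}} = \sqrt{\frac{3}{2} - 147} = \sqrt{- \frac{291}{2}} = \frac{i \sqrt{582}}{2}$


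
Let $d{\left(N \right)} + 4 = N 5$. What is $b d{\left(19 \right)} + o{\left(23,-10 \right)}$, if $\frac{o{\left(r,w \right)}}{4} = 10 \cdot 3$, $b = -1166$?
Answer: $-105986$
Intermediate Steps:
$d{\left(N \right)} = -4 + 5 N$ ($d{\left(N \right)} = -4 + N 5 = -4 + 5 N$)
$o{\left(r,w \right)} = 120$ ($o{\left(r,w \right)} = 4 \cdot 10 \cdot 3 = 4 \cdot 30 = 120$)
$b d{\left(19 \right)} + o{\left(23,-10 \right)} = - 1166 \left(-4 + 5 \cdot 19\right) + 120 = - 1166 \left(-4 + 95\right) + 120 = \left(-1166\right) 91 + 120 = -106106 + 120 = -105986$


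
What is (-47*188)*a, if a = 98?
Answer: -865928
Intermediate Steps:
(-47*188)*a = -47*188*98 = -8836*98 = -865928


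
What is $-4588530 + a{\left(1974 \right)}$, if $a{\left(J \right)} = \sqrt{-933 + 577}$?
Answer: $-4588530 + 2 i \sqrt{89} \approx -4.5885 \cdot 10^{6} + 18.868 i$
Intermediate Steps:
$a{\left(J \right)} = 2 i \sqrt{89}$ ($a{\left(J \right)} = \sqrt{-356} = 2 i \sqrt{89}$)
$-4588530 + a{\left(1974 \right)} = -4588530 + 2 i \sqrt{89}$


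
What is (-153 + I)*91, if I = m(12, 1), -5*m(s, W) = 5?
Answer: -14014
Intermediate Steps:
m(s, W) = -1 (m(s, W) = -1/5*5 = -1)
I = -1
(-153 + I)*91 = (-153 - 1)*91 = -154*91 = -14014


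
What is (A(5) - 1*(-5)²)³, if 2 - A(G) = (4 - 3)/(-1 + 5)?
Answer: -804357/64 ≈ -12568.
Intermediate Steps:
A(G) = 7/4 (A(G) = 2 - (4 - 3)/(-1 + 5) = 2 - 1/4 = 2 - 1*¼ = 2 - ¼ = 7/4)
(A(5) - 1*(-5)²)³ = (7/4 - 1*(-5)²)³ = (7/4 - 1*25)³ = (7/4 - 25)³ = (-93/4)³ = -804357/64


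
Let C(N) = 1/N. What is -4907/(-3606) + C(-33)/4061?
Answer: 73066465/53694542 ≈ 1.3608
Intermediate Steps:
-4907/(-3606) + C(-33)/4061 = -4907/(-3606) + 1/(-33*4061) = -4907*(-1/3606) - 1/33*1/4061 = 4907/3606 - 1/134013 = 73066465/53694542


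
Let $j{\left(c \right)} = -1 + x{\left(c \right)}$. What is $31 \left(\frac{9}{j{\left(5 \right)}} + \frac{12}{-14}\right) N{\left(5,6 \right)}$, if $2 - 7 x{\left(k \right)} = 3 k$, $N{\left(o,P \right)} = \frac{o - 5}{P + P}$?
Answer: $0$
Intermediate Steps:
$N{\left(o,P \right)} = \frac{-5 + o}{2 P}$
$x{\left(k \right)} = \frac{2}{7} - \frac{3 k}{7}$
$j{\left(c \right)} = - \frac{5}{7} - \frac{3 c}{7}$ ($j{\left(c \right)} = -1 - \left(- \frac{2}{7} + \frac{3 c}{7}\right) = - \frac{5}{7} - \frac{3 c}{7}$)
$31 \left(\frac{9}{j{\left(5 \right)}} + \frac{12}{-14}\right) N{\left(5,6 \right)} = 31 \left(\frac{9}{- \frac{5}{7} - \frac{15}{7}} + \frac{12}{-14}\right) \frac{-5 + 5}{2 \cdot 6} = 31 \left(\frac{9}{- \frac{5}{7} - \frac{15}{7}} + 12 \left(- \frac{1}{14}\right)\right) \frac{1}{2} \cdot \frac{1}{6} \cdot 0 = 31 \left(\frac{9}{- \frac{20}{7}} - \frac{6}{7}\right) 0 = 31 \left(9 \left(- \frac{7}{20}\right) - \frac{6}{7}\right) 0 = 31 \left(- \frac{63}{20} - \frac{6}{7}\right) 0 = 31 \left(- \frac{561}{140}\right) 0 = \left(- \frac{17391}{140}\right) 0 = 0$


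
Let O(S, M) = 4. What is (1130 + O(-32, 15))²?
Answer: 1285956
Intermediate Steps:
(1130 + O(-32, 15))² = (1130 + 4)² = 1134² = 1285956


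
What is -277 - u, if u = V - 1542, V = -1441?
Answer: 2706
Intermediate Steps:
u = -2983 (u = -1441 - 1542 = -2983)
-277 - u = -277 - 1*(-2983) = -277 + 2983 = 2706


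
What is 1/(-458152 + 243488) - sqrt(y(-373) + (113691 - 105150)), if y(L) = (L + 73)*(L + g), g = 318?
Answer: -1/214664 - sqrt(25041) ≈ -158.24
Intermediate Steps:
y(L) = (73 + L)*(318 + L) (y(L) = (L + 73)*(L + 318) = (73 + L)*(318 + L))
1/(-458152 + 243488) - sqrt(y(-373) + (113691 - 105150)) = 1/(-458152 + 243488) - sqrt((23214 + (-373)**2 + 391*(-373)) + (113691 - 105150)) = 1/(-214664) - sqrt((23214 + 139129 - 145843) + 8541) = -1/214664 - sqrt(16500 + 8541) = -1/214664 - sqrt(25041)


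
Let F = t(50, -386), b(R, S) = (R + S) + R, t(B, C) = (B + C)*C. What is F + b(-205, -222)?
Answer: 129064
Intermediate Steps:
t(B, C) = C*(B + C)
b(R, S) = S + 2*R
F = 129696 (F = -386*(50 - 386) = -386*(-336) = 129696)
F + b(-205, -222) = 129696 + (-222 + 2*(-205)) = 129696 + (-222 - 410) = 129696 - 632 = 129064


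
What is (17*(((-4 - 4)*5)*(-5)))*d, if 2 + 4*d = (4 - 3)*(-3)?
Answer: -4250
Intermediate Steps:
d = -5/4 (d = -1/2 + ((4 - 3)*(-3))/4 = -1/2 + (1*(-3))/4 = -1/2 + (1/4)*(-3) = -1/2 - 3/4 = -5/4 ≈ -1.2500)
(17*(((-4 - 4)*5)*(-5)))*d = (17*(((-4 - 4)*5)*(-5)))*(-5/4) = (17*(-8*5*(-5)))*(-5/4) = (17*(-40*(-5)))*(-5/4) = (17*200)*(-5/4) = 3400*(-5/4) = -4250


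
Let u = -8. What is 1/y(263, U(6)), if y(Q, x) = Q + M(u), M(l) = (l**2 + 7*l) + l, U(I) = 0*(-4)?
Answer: 1/263 ≈ 0.0038023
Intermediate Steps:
U(I) = 0
M(l) = l**2 + 8*l
y(Q, x) = Q (y(Q, x) = Q - 8*(8 - 8) = Q - 8*0 = Q + 0 = Q)
1/y(263, U(6)) = 1/263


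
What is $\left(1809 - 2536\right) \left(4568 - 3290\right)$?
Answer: $-929106$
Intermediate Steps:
$\left(1809 - 2536\right) \left(4568 - 3290\right) = - 727 \left(4568 - 3290\right) = \left(-727\right) 1278 = -929106$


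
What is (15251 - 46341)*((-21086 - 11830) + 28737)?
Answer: 129925110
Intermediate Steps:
(15251 - 46341)*((-21086 - 11830) + 28737) = -31090*(-32916 + 28737) = -31090*(-4179) = 129925110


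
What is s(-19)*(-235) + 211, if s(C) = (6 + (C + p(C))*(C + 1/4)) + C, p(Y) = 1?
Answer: -152093/2 ≈ -76047.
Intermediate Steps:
s(C) = 6 + C + (1 + C)*(1/4 + C) (s(C) = (6 + (C + 1)*(C + 1/4)) + C = (6 + (1 + C)*(C + 1/4)) + C = (6 + (1 + C)*(1/4 + C)) + C = 6 + C + (1 + C)*(1/4 + C))
s(-19)*(-235) + 211 = (25/4 + (-19)**2 + (9/4)*(-19))*(-235) + 211 = (25/4 + 361 - 171/4)*(-235) + 211 = (649/2)*(-235) + 211 = -152515/2 + 211 = -152093/2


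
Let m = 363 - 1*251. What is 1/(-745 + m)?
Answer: -1/633 ≈ -0.0015798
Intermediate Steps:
m = 112 (m = 363 - 251 = 112)
1/(-745 + m) = 1/(-745 + 112) = 1/(-633) = -1/633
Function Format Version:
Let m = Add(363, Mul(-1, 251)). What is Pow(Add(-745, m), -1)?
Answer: Rational(-1, 633) ≈ -0.0015798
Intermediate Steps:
m = 112 (m = Add(363, -251) = 112)
Pow(Add(-745, m), -1) = Pow(Add(-745, 112), -1) = Pow(-633, -1) = Rational(-1, 633)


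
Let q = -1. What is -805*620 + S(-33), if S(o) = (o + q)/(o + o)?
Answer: -16470283/33 ≈ -4.9910e+5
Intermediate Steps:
S(o) = (-1 + o)/(2*o) (S(o) = (o - 1)/(o + o) = (-1 + o)/((2*o)) = (-1 + o)*(1/(2*o)) = (-1 + o)/(2*o))
-805*620 + S(-33) = -805*620 + (½)*(-1 - 33)/(-33) = -499100 + (½)*(-1/33)*(-34) = -499100 + 17/33 = -16470283/33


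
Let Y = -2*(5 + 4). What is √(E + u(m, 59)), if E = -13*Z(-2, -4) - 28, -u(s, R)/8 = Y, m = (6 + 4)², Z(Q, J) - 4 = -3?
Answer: √103 ≈ 10.149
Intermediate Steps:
Z(Q, J) = 1 (Z(Q, J) = 4 - 3 = 1)
m = 100 (m = 10² = 100)
Y = -18 (Y = -2*9 = -18)
u(s, R) = 144 (u(s, R) = -8*(-18) = 144)
E = -41 (E = -13*1 - 28 = -13 - 28 = -41)
√(E + u(m, 59)) = √(-41 + 144) = √103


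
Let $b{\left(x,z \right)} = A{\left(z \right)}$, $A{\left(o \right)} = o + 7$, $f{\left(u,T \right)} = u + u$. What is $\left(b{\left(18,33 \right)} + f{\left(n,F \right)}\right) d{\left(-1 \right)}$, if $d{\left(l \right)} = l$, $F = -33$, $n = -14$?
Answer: $-12$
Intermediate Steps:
$f{\left(u,T \right)} = 2 u$
$A{\left(o \right)} = 7 + o$
$b{\left(x,z \right)} = 7 + z$
$\left(b{\left(18,33 \right)} + f{\left(n,F \right)}\right) d{\left(-1 \right)} = \left(\left(7 + 33\right) + 2 \left(-14\right)\right) \left(-1\right) = \left(40 - 28\right) \left(-1\right) = 12 \left(-1\right) = -12$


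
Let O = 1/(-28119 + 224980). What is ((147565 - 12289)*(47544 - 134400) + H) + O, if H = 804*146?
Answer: -2313001561116791/196861 ≈ -1.1749e+10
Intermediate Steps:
O = 1/196861 ≈ 5.0797e-6
H = 117384
((147565 - 12289)*(47544 - 134400) + H) + O = ((147565 - 12289)*(47544 - 134400) + 117384) + 1/196861 = (135276*(-86856) + 117384) + 1/196861 = (-11749532256 + 117384) + 1/196861 = -11749414872 + 1/196861 = -2313001561116791/196861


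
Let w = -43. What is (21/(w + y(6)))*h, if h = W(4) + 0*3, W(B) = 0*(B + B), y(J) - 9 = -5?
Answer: 0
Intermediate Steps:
y(J) = 4 (y(J) = 9 - 5 = 4)
W(B) = 0 (W(B) = 0*(2*B) = 0)
h = 0 (h = 0 + 0*3 = 0 + 0 = 0)
(21/(w + y(6)))*h = (21/(-43 + 4))*0 = (21/(-39))*0 = (21*(-1/39))*0 = -7/13*0 = 0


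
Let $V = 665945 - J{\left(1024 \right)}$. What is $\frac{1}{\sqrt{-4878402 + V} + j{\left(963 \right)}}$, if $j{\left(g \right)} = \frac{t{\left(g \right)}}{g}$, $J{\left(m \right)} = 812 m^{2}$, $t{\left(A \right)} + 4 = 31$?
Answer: $\frac{107}{3265469159630} - \frac{11449 i \sqrt{855656169}}{9796407478890} \approx 3.2767 \cdot 10^{-11} - 3.4186 \cdot 10^{-5} i$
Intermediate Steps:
$t{\left(A \right)} = 27$ ($t{\left(A \right)} = -4 + 31 = 27$)
$V = -850777767$ ($V = 665945 - 812 \cdot 1024^{2} = 665945 - 812 \cdot 1048576 = 665945 - 851443712 = -850777767$)
$j{\left(g \right)} = \frac{27}{g}$
$\frac{1}{\sqrt{-4878402 + V} + j{\left(963 \right)}} = \frac{1}{\sqrt{-4878402 - 850777767} + \frac{27}{963}} = \frac{1}{\sqrt{-855656169} + 27 \cdot \frac{1}{963}} = \frac{1}{i \sqrt{855656169} + \frac{3}{107}} = \frac{1}{\frac{3}{107} + i \sqrt{855656169}}$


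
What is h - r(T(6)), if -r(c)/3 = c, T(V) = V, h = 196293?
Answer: 196311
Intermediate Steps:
r(c) = -3*c
h - r(T(6)) = 196293 - (-3)*6 = 196293 - 1*(-18) = 196293 + 18 = 196311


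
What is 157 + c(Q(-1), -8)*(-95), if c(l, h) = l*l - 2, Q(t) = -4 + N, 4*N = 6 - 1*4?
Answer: -3267/4 ≈ -816.75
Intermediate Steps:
N = 1/2 (N = (6 - 1*4)/4 = (6 - 4)/4 = (1/4)*2 = 1/2 ≈ 0.50000)
Q(t) = -7/2 (Q(t) = -4 + 1/2 = -7/2)
c(l, h) = -2 + l**2 (c(l, h) = l**2 - 2 = -2 + l**2)
157 + c(Q(-1), -8)*(-95) = 157 + (-2 + (-7/2)**2)*(-95) = 157 + (-2 + 49/4)*(-95) = 157 + (41/4)*(-95) = 157 - 3895/4 = -3267/4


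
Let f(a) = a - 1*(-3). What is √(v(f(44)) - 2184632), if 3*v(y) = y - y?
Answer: 2*I*√546158 ≈ 1478.1*I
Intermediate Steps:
f(a) = 3 + a (f(a) = a + 3 = 3 + a)
v(y) = 0 (v(y) = (y - y)/3 = (⅓)*0 = 0)
√(v(f(44)) - 2184632) = √(0 - 2184632) = √(-2184632) = 2*I*√546158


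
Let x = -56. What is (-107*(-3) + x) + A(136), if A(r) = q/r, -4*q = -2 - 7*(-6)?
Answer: 18015/68 ≈ 264.93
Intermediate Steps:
q = -10 (q = -(-2 - 7*(-6))/4 = -(-2 + 42)/4 = -¼*40 = -10)
A(r) = -10/r
(-107*(-3) + x) + A(136) = (-107*(-3) - 56) - 10/136 = (321 - 56) - 10*1/136 = 265 - 5/68 = 18015/68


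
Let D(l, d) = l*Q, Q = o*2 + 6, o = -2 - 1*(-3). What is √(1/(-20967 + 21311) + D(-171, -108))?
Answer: I*√40470826/172 ≈ 36.986*I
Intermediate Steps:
o = 1 (o = -2 + 3 = 1)
Q = 8 (Q = 1*2 + 6 = 2 + 6 = 8)
D(l, d) = 8*l (D(l, d) = l*8 = 8*l)
√(1/(-20967 + 21311) + D(-171, -108)) = √(1/(-20967 + 21311) + 8*(-171)) = √(1/344 - 1368) = √(-470591/344) = I*√40470826/172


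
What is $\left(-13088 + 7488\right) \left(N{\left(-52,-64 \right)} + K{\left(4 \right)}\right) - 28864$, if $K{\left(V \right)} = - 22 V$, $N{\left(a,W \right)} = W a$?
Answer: $-18172864$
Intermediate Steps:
$\left(-13088 + 7488\right) \left(N{\left(-52,-64 \right)} + K{\left(4 \right)}\right) - 28864 = \left(-13088 + 7488\right) \left(\left(-64\right) \left(-52\right) - 88\right) - 28864 = - 5600 \left(3328 - 88\right) - 28864 = \left(-5600\right) 3240 - 28864 = -18144000 - 28864 = -18172864$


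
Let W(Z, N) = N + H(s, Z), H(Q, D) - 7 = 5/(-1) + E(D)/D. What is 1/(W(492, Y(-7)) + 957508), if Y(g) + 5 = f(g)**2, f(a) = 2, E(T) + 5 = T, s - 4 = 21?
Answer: 492/471094915 ≈ 1.0444e-6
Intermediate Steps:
s = 25 (s = 4 + 21 = 25)
E(T) = -5 + T
H(Q, D) = 2 + (-5 + D)/D (H(Q, D) = 7 + (5/(-1) + (-5 + D)/D) = 7 + (5*(-1) + (-5 + D)/D) = 7 + (-5 + (-5 + D)/D) = 2 + (-5 + D)/D)
Y(g) = -1 (Y(g) = -5 + 2**2 = -5 + 4 = -1)
W(Z, N) = 3 + N - 5/Z (W(Z, N) = N + (3 - 5/Z) = 3 + N - 5/Z)
1/(W(492, Y(-7)) + 957508) = 1/((3 - 1 - 5/492) + 957508) = 1/(979/492 + 957508) = 1/(471094915/492) = 492/471094915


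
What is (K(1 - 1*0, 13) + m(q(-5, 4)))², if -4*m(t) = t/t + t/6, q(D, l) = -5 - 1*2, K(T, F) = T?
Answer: 625/576 ≈ 1.0851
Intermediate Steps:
q(D, l) = -7 (q(D, l) = -5 - 2 = -7)
m(t) = -¼ - t/24 (m(t) = -(t/t + t/6)/4 = -(1 + t*(⅙))/4 = -(1 + t/6)/4 = -¼ - t/24)
(K(1 - 1*0, 13) + m(q(-5, 4)))² = ((1 - 1*0) + (-¼ - 1/24*(-7)))² = ((1 + 0) + (-¼ + 7/24))² = (1 + 1/24)² = (25/24)² = 625/576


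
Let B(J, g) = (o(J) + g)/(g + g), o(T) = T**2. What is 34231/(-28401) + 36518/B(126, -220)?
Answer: -3005795503/2925303 ≈ -1027.5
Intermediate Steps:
B(J, g) = (g + J**2)/(2*g) (B(J, g) = (J**2 + g)/(g + g) = (g + J**2)/((2*g)) = (g + J**2)*(1/(2*g)) = (g + J**2)/(2*g))
34231/(-28401) + 36518/B(126, -220) = 34231/(-28401) + 36518/(((1/2)*(-220 + 126**2)/(-220))) = 34231*(-1/28401) + 36518/(((1/2)*(-1/220)*(-220 + 15876))) = -34231/28401 + 36518/(((1/2)*(-1/220)*15656)) = -34231/28401 + 36518/(-1957/55) = -34231/28401 + 36518*(-55/1957) = -34231/28401 - 105710/103 = -3005795503/2925303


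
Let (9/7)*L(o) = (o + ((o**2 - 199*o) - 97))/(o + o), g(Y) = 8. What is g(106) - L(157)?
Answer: 3797/157 ≈ 24.185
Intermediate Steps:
L(o) = 7*(-97 + o**2 - 198*o)/(18*o) (L(o) = 7*((o + ((o**2 - 199*o) - 97))/(o + o))/9 = 7*((o + (-97 + o**2 - 199*o))/((2*o)))/9 = 7*((-97 + o**2 - 198*o)*(1/(2*o)))/9 = 7*((-97 + o**2 - 198*o)/(2*o))/9 = 7*(-97 + o**2 - 198*o)/(18*o))
g(106) - L(157) = 8 - 7*(-97 + 157*(-198 + 157))/(18*157) = 8 - 7*(-97 + 157*(-41))/(18*157) = 8 - 7*(-97 - 6437)/(18*157) = 8 - 7*(-6534)/(18*157) = 8 - 1*(-2541/157) = 8 + 2541/157 = 3797/157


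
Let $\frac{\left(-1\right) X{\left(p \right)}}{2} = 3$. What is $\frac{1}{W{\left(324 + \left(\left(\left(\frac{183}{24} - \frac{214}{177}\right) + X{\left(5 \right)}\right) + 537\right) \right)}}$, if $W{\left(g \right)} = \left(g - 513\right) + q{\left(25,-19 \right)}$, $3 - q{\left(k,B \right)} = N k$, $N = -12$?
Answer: $\frac{1416}{922405} \approx 0.0015351$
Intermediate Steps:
$X{\left(p \right)} = -6$ ($X{\left(p \right)} = \left(-2\right) 3 = -6$)
$q{\left(k,B \right)} = 3 + 12 k$ ($q{\left(k,B \right)} = 3 - - 12 k = 3 + 12 k$)
$W{\left(g \right)} = -210 + g$ ($W{\left(g \right)} = \left(g - 513\right) + \left(3 + 12 \cdot 25\right) = \left(-513 + g\right) + \left(3 + 300\right) = \left(-513 + g\right) + 303 = -210 + g$)
$\frac{1}{W{\left(324 + \left(\left(\left(\frac{183}{24} - \frac{214}{177}\right) + X{\left(5 \right)}\right) + 537\right) \right)}} = \frac{1}{-210 + \left(324 + \left(\left(\left(\frac{183}{24} - \frac{214}{177}\right) - 6\right) + 537\right)\right)} = \frac{1}{-210 + \left(324 + \left(\left(\left(183 \cdot \frac{1}{24} - \frac{214}{177}\right) - 6\right) + 537\right)\right)} = \frac{1}{-210 + \left(324 + \left(\left(\left(\frac{61}{8} - \frac{214}{177}\right) - 6\right) + 537\right)\right)} = \frac{1}{-210 + \left(324 + \left(\left(\frac{9085}{1416} - 6\right) + 537\right)\right)} = \frac{1}{-210 + \left(324 + \left(\frac{589}{1416} + 537\right)\right)} = \frac{1}{-210 + \left(324 + \frac{760981}{1416}\right)} = \frac{1}{-210 + \frac{1219765}{1416}} = \frac{1}{\frac{922405}{1416}} = \frac{1416}{922405}$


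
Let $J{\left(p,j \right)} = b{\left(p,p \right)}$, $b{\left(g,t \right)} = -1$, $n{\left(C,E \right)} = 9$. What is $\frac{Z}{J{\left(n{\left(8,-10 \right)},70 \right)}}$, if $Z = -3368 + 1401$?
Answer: $1967$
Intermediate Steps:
$Z = -1967$
$J{\left(p,j \right)} = -1$
$\frac{Z}{J{\left(n{\left(8,-10 \right)},70 \right)}} = - \frac{1967}{-1} = \left(-1967\right) \left(-1\right) = 1967$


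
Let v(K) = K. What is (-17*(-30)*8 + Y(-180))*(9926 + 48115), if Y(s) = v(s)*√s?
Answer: 236807280 - 62684280*I*√5 ≈ 2.3681e+8 - 1.4017e+8*I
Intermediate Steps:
Y(s) = s^(3/2) (Y(s) = s*√s = s^(3/2))
(-17*(-30)*8 + Y(-180))*(9926 + 48115) = (-17*(-30)*8 + (-180)^(3/2))*(9926 + 48115) = (510*8 - 1080*I*√5)*58041 = (4080 - 1080*I*√5)*58041 = 236807280 - 62684280*I*√5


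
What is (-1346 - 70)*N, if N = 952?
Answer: -1348032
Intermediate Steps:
(-1346 - 70)*N = (-1346 - 70)*952 = -1416*952 = -1348032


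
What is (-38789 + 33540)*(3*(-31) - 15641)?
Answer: 82587766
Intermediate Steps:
(-38789 + 33540)*(3*(-31) - 15641) = -5249*(-93 - 15641) = -5249*(-15734) = 82587766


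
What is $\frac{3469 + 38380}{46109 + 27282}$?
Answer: $\frac{41849}{73391} \approx 0.57022$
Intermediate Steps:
$\frac{3469 + 38380}{46109 + 27282} = \frac{41849}{73391}$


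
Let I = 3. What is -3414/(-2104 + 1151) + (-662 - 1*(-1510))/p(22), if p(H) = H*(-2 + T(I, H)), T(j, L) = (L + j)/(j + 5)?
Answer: 3570562/94347 ≈ 37.845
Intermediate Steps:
T(j, L) = (L + j)/(5 + j)
p(H) = H*(-13/8 + H/8) (p(H) = H*(-2 + (H + 3)/(5 + 3)) = H*(-2 + (3 + H)/8) = H*(-2 + (3/8 + H/8)) = H*(-13/8 + H/8))
-3414/(-2104 + 1151) + (-662 - 1*(-1510))/p(22) = -3414/(-2104 + 1151) + (-662 - 1*(-1510))/(((⅛)*22*(-13 + 22))) = -3414/(-953) + (-662 + 1510)/(((⅛)*22*9)) = -3414*(-1/953) + 848/(99/4) = 3414/953 + 848*(4/99) = 3414/953 + 3392/99 = 3570562/94347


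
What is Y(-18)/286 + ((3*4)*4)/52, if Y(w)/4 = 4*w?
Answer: -12/143 ≈ -0.083916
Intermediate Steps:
Y(w) = 16*w (Y(w) = 4*(4*w) = 16*w)
Y(-18)/286 + ((3*4)*4)/52 = (16*(-18))/286 + ((3*4)*4)/52 = -288*1/286 + (12*4)*(1/52) = -144/143 + 48*(1/52) = -144/143 + 12/13 = -12/143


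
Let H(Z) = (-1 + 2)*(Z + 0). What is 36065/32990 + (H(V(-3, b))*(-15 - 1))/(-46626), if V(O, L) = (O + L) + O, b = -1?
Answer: 167787181/153819174 ≈ 1.0908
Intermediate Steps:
V(O, L) = L + 2*O (V(O, L) = (L + O) + O = L + 2*O)
H(Z) = Z (H(Z) = 1*Z = Z)
36065/32990 + (H(V(-3, b))*(-15 - 1))/(-46626) = 36065/32990 + ((-1 + 2*(-3))*(-15 - 1))/(-46626) = 36065*(1/32990) + ((-1 - 6)*(-16))*(-1/46626) = 7213/6598 - 7*(-16)*(-1/46626) = 7213/6598 + 112*(-1/46626) = 7213/6598 - 56/23313 = 167787181/153819174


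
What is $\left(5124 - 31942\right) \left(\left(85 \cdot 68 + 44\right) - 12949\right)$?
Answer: $191078250$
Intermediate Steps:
$\left(5124 - 31942\right) \left(\left(85 \cdot 68 + 44\right) - 12949\right) = \left(5124 - 31942\right) \left(\left(5780 + 44\right) - 12949\right) = \left(5124 - 31942\right) \left(5824 - 12949\right) = \left(-26818\right) \left(-7125\right) = 191078250$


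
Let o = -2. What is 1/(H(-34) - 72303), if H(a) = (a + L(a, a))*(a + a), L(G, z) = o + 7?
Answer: -1/70331 ≈ -1.4218e-5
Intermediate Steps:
L(G, z) = 5 (L(G, z) = -2 + 7 = 5)
H(a) = 2*a*(5 + a) (H(a) = (a + 5)*(a + a) = (5 + a)*(2*a) = 2*a*(5 + a))
1/(H(-34) - 72303) = 1/(2*(-34)*(5 - 34) - 72303) = 1/(2*(-34)*(-29) - 72303) = 1/(1972 - 72303) = 1/(-70331) = -1/70331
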